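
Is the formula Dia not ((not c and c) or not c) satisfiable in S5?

1. Dia not ((not c and c) or not c), 0
2. not ((not c and c) or not c), 1   [Dia-rule on 1: fresh world 1, 0R1]
3. not (not c and c), 1   [neg-or-rule on 2]
4. c, 1   [neg-or-rule on 2]
Accessibility: 0R0, 0R1, 1R0, 1R1

Yes, satisfiable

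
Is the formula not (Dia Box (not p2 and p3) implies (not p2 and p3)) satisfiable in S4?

Yes, satisfiable

1. not (Dia Box (not p2 and p3) implies (not p2 and p3)), 0
2. Dia Box (not p2 and p3), 0
3. not (not p2 and p3), 0
4. not p3, 0
5. Box (not p2 and p3), 1
6. not p2 and p3, 1
7. not p2, 1
8. p3, 1
Accessibility: 0R0, 0R1, 1R1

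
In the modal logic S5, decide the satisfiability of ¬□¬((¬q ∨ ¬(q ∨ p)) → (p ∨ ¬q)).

1. ¬□¬((¬q ∨ ¬(q ∨ p)) → (p ∨ ¬q)), u
2. (¬q ∨ ¬(q ∨ p)) → (p ∨ ¬q), v   [¬□-rule on 1: fresh world v, uRv]
3. p ∨ ¬q, v   [→-rule on 2 (branches; this branch)]
4. ¬q, v   [∨-rule on 3 (branches; this branch)]
Accessibility: uRu, uRv, vRu, vRv

Satisfiable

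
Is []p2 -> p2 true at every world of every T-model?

Tableau for the negation ~([]p2 -> p2):
1. ~([]p2 -> p2), u
2. []p2, u
3. ~p2, u
4. p2, u
Accessibility: uRu
Branch closes: p2 and ~p2 both at u.
Every branch of the negation's tableau closes; the branch above is one of them.

Valid in T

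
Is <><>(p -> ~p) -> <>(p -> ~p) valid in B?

Tableau for the negation ~(<><>(p -> ~p) -> <>(p -> ~p)):
1. ~(<><>(p -> ~p) -> <>(p -> ~p)), u
2. <><>(p -> ~p), u
3. ~<>(p -> ~p), u
4. ~(p -> ~p), u
5. p, u
6. <>(p -> ~p), v
7. ~(p -> ~p), v
8. p, v
9. p -> ~p, w
10. ~p, w
Accessibility: uRu, uRv, vRu, vRv, vRw, wRv, wRw
The negation has an open branch (countermodel exists).

Not valid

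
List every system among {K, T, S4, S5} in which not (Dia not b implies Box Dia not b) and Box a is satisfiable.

K, T, S4

S5-tableau for the formula:
1. not (Dia not b implies Box Dia not b) and Box a, 0
2. not (Dia not b implies Box Dia not b), 0   [and-rule on 1]
3. Box a, 0   [and-rule on 1]
4. Dia not b, 0   [neg-implies-rule on 2]
5. not Box Dia not b, 0   [neg-implies-rule on 2]
6. a, 0   [Box-rule on 3 via 0R0]
7. not b, 1   [Dia-rule on 4: fresh world 1, 0R1]
8. a, 1   [Box-rule on 3 via 0R1]
9. not Dia not b, 2   [neg-Box-rule on 5: fresh world 2, 0R2]
10. a, 2   [Box-rule on 3 via 0R2]
11. b, 0   [neg-Dia-rule on 9 via 2R0]
12. b, 1   [neg-Dia-rule on 9 via 2R1]
Accessibility: 0R0, 0R1, 0R2, 1R0, 1R1, 1R2, 2R0, 2R1, 2R2
Branch closes: b and not b both at 1.
Every branch closes (one shown): unsatisfiable in S5.
S4-tableau for the formula:
1. not (Dia not b implies Box Dia not b) and Box a, 0
2. not (Dia not b implies Box Dia not b), 0   [and-rule on 1]
3. Box a, 0   [and-rule on 1]
4. Dia not b, 0   [neg-implies-rule on 2]
5. not Box Dia not b, 0   [neg-implies-rule on 2]
6. a, 0   [Box-rule on 3 via 0R0]
7. not b, 1   [Dia-rule on 4: fresh world 1, 0R1]
8. a, 1   [Box-rule on 3 via 0R1]
9. not Dia not b, 2   [neg-Box-rule on 5: fresh world 2, 0R2]
10. a, 2   [Box-rule on 3 via 0R2]
11. b, 2   [neg-Dia-rule on 9 via 2R2]
Accessibility: 0R0, 0R1, 0R2, 1R1, 2R2
Complete open branch: satisfiable in S4, hence also in K, T (this S4-model is also a K-model and a T-model).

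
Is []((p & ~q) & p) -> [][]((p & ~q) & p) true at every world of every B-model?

No, not valid

Tableau for the negation ~([]((p & ~q) & p) -> [][]((p & ~q) & p)):
1. ~([]((p & ~q) & p) -> [][]((p & ~q) & p)), 0
2. []((p & ~q) & p), 0
3. ~[][]((p & ~q) & p), 0
4. (p & ~q) & p, 0
5. p & ~q, 0
6. p, 0
7. ~q, 0
8. ~[]((p & ~q) & p), 1
9. (p & ~q) & p, 1
10. p & ~q, 1
11. p, 1
12. ~q, 1
13. ~((p & ~q) & p), 2
14. ~p, 2
Accessibility: 0R0, 0R1, 1R0, 1R1, 1R2, 2R1, 2R2
The negation has an open branch (countermodel exists).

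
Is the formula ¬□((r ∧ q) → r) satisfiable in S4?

No, unsatisfiable

1. ¬□((r ∧ q) → r), w0
2. ¬((r ∧ q) → r), w1   [¬□-rule on 1: fresh world w1, w0Rw1]
3. r ∧ q, w1   [¬→-rule on 2]
4. ¬r, w1   [¬→-rule on 2]
5. r, w1   [∧-rule on 3]
6. q, w1   [∧-rule on 3]
Accessibility: w0Rw0, w0Rw1, w1Rw1
Branch closes: r and ¬r both at w1.
All branches of the tableau close; one closing branch shown above.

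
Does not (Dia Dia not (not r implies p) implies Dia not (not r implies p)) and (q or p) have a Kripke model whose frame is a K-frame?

1. not (Dia Dia not (not r implies p) implies Dia not (not r implies p)) and (q or p), w0
2. not (Dia Dia not (not r implies p) implies Dia not (not r implies p)), w0   [and-rule on 1]
3. q or p, w0   [and-rule on 1]
4. Dia Dia not (not r implies p), w0   [neg-implies-rule on 2]
5. not Dia not (not r implies p), w0   [neg-implies-rule on 2]
6. p, w0   [or-rule on 3 (branches; this branch)]
7. Dia not (not r implies p), w1   [Dia-rule on 4: fresh world w1, w0Rw1]
8. not r implies p, w1   [neg-Dia-rule on 5 via w0Rw1]
9. p, w1   [implies-rule on 8 (branches; this branch)]
10. not (not r implies p), w2   [Dia-rule on 7: fresh world w2, w1Rw2]
11. not r, w2   [neg-implies-rule on 10]
12. not p, w2   [neg-implies-rule on 10]
Accessibility: w0Rw1, w1Rw2

Yes, satisfiable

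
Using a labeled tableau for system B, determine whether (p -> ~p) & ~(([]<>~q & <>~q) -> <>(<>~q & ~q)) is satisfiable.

1. (p -> ~p) & ~(([]<>~q & <>~q) -> <>(<>~q & ~q)), 0
2. p -> ~p, 0
3. ~(([]<>~q & <>~q) -> <>(<>~q & ~q)), 0
4. []<>~q & <>~q, 0
5. ~<>(<>~q & ~q), 0
6. []<>~q, 0
7. <>~q, 0
8. ~(<>~q & ~q), 0
9. ~p, 0
10. q, 0
11. ~q, 1
12. ~(<>~q & ~q), 1
13. <>~q, 1
14. ~<>~q, 1
15. q, 1
Accessibility: 0R0, 0R1, 1R0, 1R1
Branch closes: q and ~q both at 1.
Every branch closes; the branch above is one of them.

Unsatisfiable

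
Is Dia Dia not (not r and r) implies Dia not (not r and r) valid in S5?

Tableau for the negation not (Dia Dia not (not r and r) implies Dia not (not r and r)):
1. not (Dia Dia not (not r and r) implies Dia not (not r and r)), 0
2. Dia Dia not (not r and r), 0   [neg-implies-rule on 1]
3. not Dia not (not r and r), 0   [neg-implies-rule on 1]
4. not r and r, 0   [neg-Dia-rule on 3 via 0R0]
5. not r, 0   [and-rule on 4]
6. r, 0   [and-rule on 4]
Accessibility: 0R0
Branch closes: r and not r both at 0.
All branches of the negation close; one closing branch shown above.

Valid in S5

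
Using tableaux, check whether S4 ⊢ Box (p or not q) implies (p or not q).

Valid in S4

Tableau for the negation not (Box (p or not q) implies (p or not q)):
1. not (Box (p or not q) implies (p or not q)), 0
2. Box (p or not q), 0
3. not (p or not q), 0
4. not p, 0
5. q, 0
6. p or not q, 0
7. not q, 0
Accessibility: 0R0
Branch closes: q and not q both at 0.
All branches of the negation close; one closing branch shown above.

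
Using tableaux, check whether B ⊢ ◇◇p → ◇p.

Tableau for the negation ¬(◇◇p → ◇p):
1. ¬(◇◇p → ◇p), u
2. ◇◇p, u
3. ¬◇p, u
4. ¬p, u
5. ◇p, v
6. ¬p, v
7. p, w
Accessibility: uRu, uRv, vRu, vRv, vRw, wRv, wRw
The negation has an open branch (countermodel exists).

Not valid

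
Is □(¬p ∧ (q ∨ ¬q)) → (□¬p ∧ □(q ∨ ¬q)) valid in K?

Yes, valid

Tableau for the negation ¬(□(¬p ∧ (q ∨ ¬q)) → (□¬p ∧ □(q ∨ ¬q))):
1. ¬(□(¬p ∧ (q ∨ ¬q)) → (□¬p ∧ □(q ∨ ¬q))), w0
2. □(¬p ∧ (q ∨ ¬q)), w0
3. ¬(□¬p ∧ □(q ∨ ¬q)), w0
4. ¬□¬p, w0
5. p, w1
6. ¬p ∧ (q ∨ ¬q), w1
7. ¬p, w1
8. q ∨ ¬q, w1
Accessibility: w0Rw1
Branch closes: p and ¬p both at w1.
Every branch of the negation's tableau closes; the branch above is one of them.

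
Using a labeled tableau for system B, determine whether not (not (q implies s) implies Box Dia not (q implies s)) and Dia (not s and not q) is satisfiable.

Unsatisfiable (every branch closes)

1. not (not (q implies s) implies Box Dia not (q implies s)) and Dia (not s and not q), 0
2. not (not (q implies s) implies Box Dia not (q implies s)), 0
3. Dia (not s and not q), 0
4. not (q implies s), 0
5. not Box Dia not (q implies s), 0
6. q, 0
7. not s, 0
8. not s and not q, 1
9. not s, 1
10. not q, 1
11. not Dia not (q implies s), 2
12. q implies s, 0
13. q implies s, 2
14. s, 0
Accessibility: 0R0, 0R1, 0R2, 1R0, 1R1, 2R0, 2R2
Branch closes: s and not s both at 0.
Every branch closes; the branch above is one of them.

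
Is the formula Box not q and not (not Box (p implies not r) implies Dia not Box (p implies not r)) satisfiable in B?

1. Box not q and not (not Box (p implies not r) implies Dia not Box (p implies not r)), u
2. Box not q, u
3. not (not Box (p implies not r) implies Dia not Box (p implies not r)), u
4. not Box (p implies not r), u
5. not Dia not Box (p implies not r), u
6. not q, u
7. Box (p implies not r), u
8. p implies not r, u
9. not r, u
10. not (p implies not r), v
11. p, v
12. r, v
13. not q, v
14. Box (p implies not r), v
15. p implies not r, v
16. not r, v
Accessibility: uRu, uRv, vRu, vRv
Branch closes: r and not r both at v.
All branches of the tableau close; one closing branch shown above.

No, unsatisfiable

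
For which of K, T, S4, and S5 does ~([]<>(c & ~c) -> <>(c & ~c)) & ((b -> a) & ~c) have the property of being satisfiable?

K

K-tableau for the formula:
1. ~([]<>(c & ~c) -> <>(c & ~c)) & ((b -> a) & ~c), w0
2. ~([]<>(c & ~c) -> <>(c & ~c)), w0
3. (b -> a) & ~c, w0
4. []<>(c & ~c), w0
5. ~<>(c & ~c), w0
6. b -> a, w0
7. ~c, w0
8. a, w0
Complete open branch: satisfiable in K.
T-tableau for the formula:
1. ~([]<>(c & ~c) -> <>(c & ~c)) & ((b -> a) & ~c), w0
2. ~([]<>(c & ~c) -> <>(c & ~c)), w0
3. (b -> a) & ~c, w0
4. []<>(c & ~c), w0
5. ~<>(c & ~c), w0
6. b -> a, w0
7. ~c, w0
8. <>(c & ~c), w0
9. ~(c & ~c), w0
10. a, w0
11. c & ~c, w1
12. c, w1
13. ~c, w1
Accessibility: w0Rw0, w0Rw1, w1Rw1
Branch closes: c and ~c both at w1.
Every branch closes (one shown): unsatisfiable in T, hence also in S4, S5 (every S4/S5-frame is a T-frame).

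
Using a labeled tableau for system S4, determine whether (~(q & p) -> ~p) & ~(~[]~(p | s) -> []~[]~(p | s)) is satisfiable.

Yes, satisfiable

1. (~(q & p) -> ~p) & ~(~[]~(p | s) -> []~[]~(p | s)), 0
2. ~(q & p) -> ~p, 0
3. ~(~[]~(p | s) -> []~[]~(p | s)), 0
4. ~[]~(p | s), 0
5. ~[]~[]~(p | s), 0
6. ~p, 0
7. p | s, 1
8. s, 1
9. []~(p | s), 2
10. ~(p | s), 2
11. ~p, 2
12. ~s, 2
Accessibility: 0R0, 0R1, 0R2, 1R1, 2R2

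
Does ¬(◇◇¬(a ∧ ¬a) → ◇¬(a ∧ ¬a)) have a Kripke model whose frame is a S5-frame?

Unsatisfiable (every branch closes)

1. ¬(◇◇¬(a ∧ ¬a) → ◇¬(a ∧ ¬a)), u
2. ◇◇¬(a ∧ ¬a), u
3. ¬◇¬(a ∧ ¬a), u
4. a ∧ ¬a, u
5. a, u
6. ¬a, u
Accessibility: uRu
Branch closes: a and ¬a both at u.
Every branch closes; the branch above is one of them.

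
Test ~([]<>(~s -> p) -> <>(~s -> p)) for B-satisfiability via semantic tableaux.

1. ~([]<>(~s -> p) -> <>(~s -> p)), u
2. []<>(~s -> p), u
3. ~<>(~s -> p), u
4. <>(~s -> p), u
5. ~(~s -> p), u
6. ~s, u
7. ~p, u
8. ~s -> p, v
9. <>(~s -> p), v
10. ~(~s -> p), v
11. ~s, v
12. ~p, v
13. p, v
Accessibility: uRu, uRv, vRu, vRv
Branch closes: p and ~p both at v.
All branches of the tableau close; one closing branch shown above.

No, unsatisfiable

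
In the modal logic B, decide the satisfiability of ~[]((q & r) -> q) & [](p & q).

1. ~[]((q & r) -> q) & [](p & q), 0
2. ~[]((q & r) -> q), 0
3. [](p & q), 0
4. p & q, 0
5. p, 0
6. q, 0
7. ~((q & r) -> q), 1
8. q & r, 1
9. ~q, 1
10. q, 1
11. r, 1
Accessibility: 0R0, 0R1, 1R0, 1R1
Branch closes: q and ~q both at 1.
Every branch closes; the branch above is one of them.

Unsatisfiable (every branch closes)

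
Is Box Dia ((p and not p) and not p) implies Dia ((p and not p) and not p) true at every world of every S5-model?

Valid in S5

Tableau for the negation not (Box Dia ((p and not p) and not p) implies Dia ((p and not p) and not p)):
1. not (Box Dia ((p and not p) and not p) implies Dia ((p and not p) and not p)), 0
2. Box Dia ((p and not p) and not p), 0   [neg-implies-rule on 1]
3. not Dia ((p and not p) and not p), 0   [neg-implies-rule on 1]
4. Dia ((p and not p) and not p), 0   [Box-rule on 2 via 0R0]
5. not ((p and not p) and not p), 0   [neg-Dia-rule on 3 via 0R0]
6. not (p and not p), 0   [neg-and-rule on 5 (branches; this branch)]
7. p, 0   [neg-and-rule on 6 (branches; this branch)]
8. (p and not p) and not p, 1   [Dia-rule on 4: fresh world 1, 0R1]
9. p and not p, 1   [and-rule on 8]
10. not p, 1   [and-rule on 8]
11. p, 1   [and-rule on 9]
Accessibility: 0R0, 0R1, 1R0, 1R1
Branch closes: p and not p both at 1.
Every branch of the negation's tableau closes; the branch above is one of them.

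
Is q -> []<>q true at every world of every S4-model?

Invalid (countermodel exists)

Tableau for the negation ~(q -> []<>q):
1. ~(q -> []<>q), u
2. q, u
3. ~[]<>q, u
4. ~<>q, v
5. ~q, v
Accessibility: uRu, uRv, vRv
The negation has an open branch (countermodel exists).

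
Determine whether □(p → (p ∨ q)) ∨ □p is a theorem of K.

Tableau for the negation ¬(□(p → (p ∨ q)) ∨ □p):
1. ¬(□(p → (p ∨ q)) ∨ □p), 0
2. ¬□(p → (p ∨ q)), 0
3. ¬□p, 0
4. ¬(p → (p ∨ q)), 1
5. p, 1
6. ¬(p ∨ q), 1
7. ¬p, 1
8. ¬q, 1
Accessibility: 0R1
Branch closes: p and ¬p both at 1.
Every branch of the negation's tableau closes; the branch above is one of them.

Yes, valid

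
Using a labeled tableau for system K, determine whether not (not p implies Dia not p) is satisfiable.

1. not (not p implies Dia not p), w0
2. not p, w0
3. not Dia not p, w0

Yes, satisfiable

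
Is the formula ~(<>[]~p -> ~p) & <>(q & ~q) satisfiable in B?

No, unsatisfiable

1. ~(<>[]~p -> ~p) & <>(q & ~q), 0
2. ~(<>[]~p -> ~p), 0
3. <>(q & ~q), 0
4. <>[]~p, 0
5. p, 0
6. q & ~q, 1
7. q, 1
8. ~q, 1
Accessibility: 0R0, 0R1, 1R0, 1R1
Branch closes: q and ~q both at 1.
(One branch shown.) All branches close.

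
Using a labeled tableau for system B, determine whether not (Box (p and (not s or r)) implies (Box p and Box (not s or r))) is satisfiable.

1. not (Box (p and (not s or r)) implies (Box p and Box (not s or r))), u
2. Box (p and (not s or r)), u
3. not (Box p and Box (not s or r)), u
4. p and (not s or r), u
5. p, u
6. not s or r, u
7. not Box (not s or r), u
8. r, u
9. not (not s or r), v
10. s, v
11. not r, v
12. p and (not s or r), v
13. p, v
14. not s or r, v
15. r, v
Accessibility: uRu, uRv, vRu, vRv
Branch closes: r and not r both at v.
(One branch shown.) All branches close.

Unsatisfiable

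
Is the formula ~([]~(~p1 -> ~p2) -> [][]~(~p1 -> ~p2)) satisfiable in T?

Satisfiable (open branch found)

1. ~([]~(~p1 -> ~p2) -> [][]~(~p1 -> ~p2)), w0
2. []~(~p1 -> ~p2), w0   [~->-rule on 1]
3. ~[][]~(~p1 -> ~p2), w0   [~->-rule on 1]
4. ~(~p1 -> ~p2), w0   [[]-rule on 2 via w0Rw0]
5. ~p1, w0   [~->-rule on 4]
6. p2, w0   [~->-rule on 4]
7. ~[]~(~p1 -> ~p2), w1   [~[]-rule on 3: fresh world w1, w0Rw1]
8. ~(~p1 -> ~p2), w1   [[]-rule on 2 via w0Rw1]
9. ~p1, w1   [~->-rule on 8]
10. p2, w1   [~->-rule on 8]
11. ~p1 -> ~p2, w2   [~[]-rule on 7: fresh world w2, w1Rw2]
12. ~p2, w2   [->-rule on 11 (branches; this branch)]
Accessibility: w0Rw0, w0Rw1, w1Rw1, w1Rw2, w2Rw2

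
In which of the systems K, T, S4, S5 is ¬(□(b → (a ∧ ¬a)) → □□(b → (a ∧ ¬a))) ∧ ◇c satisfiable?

K, T

T-tableau for the formula:
1. ¬(□(b → (a ∧ ¬a)) → □□(b → (a ∧ ¬a))) ∧ ◇c, 0
2. ¬(□(b → (a ∧ ¬a)) → □□(b → (a ∧ ¬a))), 0
3. ◇c, 0
4. □(b → (a ∧ ¬a)), 0
5. ¬□□(b → (a ∧ ¬a)), 0
6. b → (a ∧ ¬a), 0
7. ¬b, 0
8. c, 1
9. b → (a ∧ ¬a), 1
10. ¬b, 1
11. ¬□(b → (a ∧ ¬a)), 2
12. b → (a ∧ ¬a), 2
13. ¬b, 2
14. ¬(b → (a ∧ ¬a)), 3
15. b, 3
16. ¬(a ∧ ¬a), 3
17. a, 3
Accessibility: 0R0, 0R1, 0R2, 1R1, 2R2, 2R3, 3R3
Complete open branch: satisfiable in T, hence also in K (this T-model is also a K-model).
S4-tableau for the formula:
1. ¬(□(b → (a ∧ ¬a)) → □□(b → (a ∧ ¬a))) ∧ ◇c, 0
2. ¬(□(b → (a ∧ ¬a)) → □□(b → (a ∧ ¬a))), 0
3. ◇c, 0
4. □(b → (a ∧ ¬a)), 0
5. ¬□□(b → (a ∧ ¬a)), 0
6. b → (a ∧ ¬a), 0
7. ¬b, 0
8. c, 1
9. b → (a ∧ ¬a), 1
10. ¬b, 1
11. ¬□(b → (a ∧ ¬a)), 2
12. b → (a ∧ ¬a), 2
13. ¬b, 2
14. ¬(b → (a ∧ ¬a)), 3
15. b, 3
16. ¬(a ∧ ¬a), 3
17. b → (a ∧ ¬a), 3
18. a, 3
19. a ∧ ¬a, 3
20. ¬a, 3
Accessibility: 0R0, 0R1, 0R2, 0R3, 1R1, 2R2, 2R3, 3R3
Branch closes: a and ¬a both at 3.
Every branch closes (one shown): unsatisfiable in S4, hence also in S5 (every S5-frame is an S4-frame).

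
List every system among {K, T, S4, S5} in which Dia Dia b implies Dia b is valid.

S4-tableau for the negation not (Dia Dia b implies Dia b):
1. not (Dia Dia b implies Dia b), 0
2. Dia Dia b, 0
3. not Dia b, 0
4. not b, 0
5. Dia b, 1
6. not b, 1
7. b, 2
8. not b, 2
Accessibility: 0R0, 0R1, 0R2, 1R1, 1R2, 2R2
Branch closes: b and not b both at 2.
Every branch closes (one shown): valid in S4, hence also in S5 (every theorem of S4 is a theorem of S5).
T-tableau for the negation not (Dia Dia b implies Dia b):
1. not (Dia Dia b implies Dia b), 0
2. Dia Dia b, 0
3. not Dia b, 0
4. not b, 0
5. Dia b, 1
6. not b, 1
7. b, 2
Accessibility: 0R0, 0R1, 1R1, 1R2, 2R2
Complete open branch: countermodel on a T-frame, so not valid in T, nor in K (the same frame is also a K-frame).

S4, S5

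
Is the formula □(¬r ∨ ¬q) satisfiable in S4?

Satisfiable (open branch found)

1. □(¬r ∨ ¬q), 0
2. ¬r ∨ ¬q, 0   [□-rule on 1 via 0R0]
3. ¬q, 0   [∨-rule on 2 (branches; this branch)]
Accessibility: 0R0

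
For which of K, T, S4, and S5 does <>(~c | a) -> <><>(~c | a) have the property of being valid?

K-tableau for the negation ~(<>(~c | a) -> <><>(~c | a)):
1. ~(<>(~c | a) -> <><>(~c | a)), 0
2. <>(~c | a), 0
3. ~<><>(~c | a), 0
4. ~c | a, 1
5. ~<>(~c | a), 1
6. a, 1
Accessibility: 0R1
Complete open branch: countermodel on a K-frame, so not valid in K.
T-tableau for the negation ~(<>(~c | a) -> <><>(~c | a)):
1. ~(<>(~c | a) -> <><>(~c | a)), 0
2. <>(~c | a), 0
3. ~<><>(~c | a), 0
4. ~<>(~c | a), 0
5. ~(~c | a), 0
6. c, 0
7. ~a, 0
8. ~c | a, 1
9. ~<>(~c | a), 1
10. ~(~c | a), 1
11. c, 1
12. ~a, 1
13. a, 1
Accessibility: 0R0, 0R1, 1R1
Branch closes: a and ~a both at 1.
Every branch closes (one shown): valid in T, hence also in S4, S5 (every theorem of T is a theorem of S4 and S5).

T, S4, S5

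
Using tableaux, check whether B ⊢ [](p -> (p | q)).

Valid

Tableau for the negation ~[](p -> (p | q)):
1. ~[](p -> (p | q)), u
2. ~(p -> (p | q)), v   [~[]-rule on 1: fresh world v, uRv]
3. p, v   [~->-rule on 2]
4. ~(p | q), v   [~->-rule on 2]
5. ~p, v   [~|-rule on 4]
6. ~q, v   [~|-rule on 4]
Accessibility: uRu, uRv, vRu, vRv
Branch closes: p and ~p both at v.
All branches of the negation close; one closing branch shown above.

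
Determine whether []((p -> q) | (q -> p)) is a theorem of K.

Tableau for the negation ~[]((p -> q) | (q -> p)):
1. ~[]((p -> q) | (q -> p)), w0
2. ~((p -> q) | (q -> p)), w1
3. ~(p -> q), w1
4. ~(q -> p), w1
5. p, w1
6. ~q, w1
7. q, w1
8. ~p, w1
Accessibility: w0Rw1
Branch closes: q and ~q both at w1.
All branches of the negation close; one closing branch shown above.

Yes, valid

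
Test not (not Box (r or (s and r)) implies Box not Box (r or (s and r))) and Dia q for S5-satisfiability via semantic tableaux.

Unsatisfiable (every branch closes)

1. not (not Box (r or (s and r)) implies Box not Box (r or (s and r))) and Dia q, 0
2. not (not Box (r or (s and r)) implies Box not Box (r or (s and r))), 0
3. Dia q, 0
4. not Box (r or (s and r)), 0
5. not Box not Box (r or (s and r)), 0
6. q, 1
7. not (r or (s and r)), 2
8. not r, 2
9. not (s and r), 2
10. Box (r or (s and r)), 3
11. r or (s and r), 0
12. r or (s and r), 1
13. r or (s and r), 2
14. r or (s and r), 3
15. s and r, 0
16. s, 0
17. r, 0
18. s and r, 1
19. s, 1
20. r, 1
21. s and r, 2
22. s, 2
23. r, 2
Accessibility: 0R0, 0R1, 0R2, 0R3, 1R0, 1R1, 1R2, 1R3, 2R0, 2R1, 2R2, 2R3, 3R0, 3R1, 3R2, 3R3
Branch closes: r and not r both at 2.
(One branch shown.) All branches close.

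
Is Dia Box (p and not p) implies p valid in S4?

Tableau for the negation not (Dia Box (p and not p) implies p):
1. not (Dia Box (p and not p) implies p), 0
2. Dia Box (p and not p), 0   [neg-implies-rule on 1]
3. not p, 0   [neg-implies-rule on 1]
4. Box (p and not p), 1   [Dia-rule on 2: fresh world 1, 0R1]
5. p and not p, 1   [Box-rule on 4 via 1R1]
6. p, 1   [and-rule on 5]
7. not p, 1   [and-rule on 5]
Accessibility: 0R0, 0R1, 1R1
Branch closes: p and not p both at 1.
All branches of the negation close; one closing branch shown above.

Valid in S4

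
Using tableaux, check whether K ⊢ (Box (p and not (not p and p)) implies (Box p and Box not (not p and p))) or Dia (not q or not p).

Valid

Tableau for the negation not ((Box (p and not (not p and p)) implies (Box p and Box not (not p and p))) or Dia (not q or not p)):
1. not ((Box (p and not (not p and p)) implies (Box p and Box not (not p and p))) or Dia (not q or not p)), u
2. not (Box (p and not (not p and p)) implies (Box p and Box not (not p and p))), u   [neg-or-rule on 1]
3. not Dia (not q or not p), u   [neg-or-rule on 1]
4. Box (p and not (not p and p)), u   [neg-implies-rule on 2]
5. not (Box p and Box not (not p and p)), u   [neg-implies-rule on 2]
6. not Box p, u   [neg-and-rule on 5 (branches; this branch)]
7. not p, v   [neg-Box-rule on 6: fresh world v, uRv]
8. not (not q or not p), v   [neg-Dia-rule on 3 via uRv]
9. q, v   [neg-or-rule on 8]
10. p, v   [neg-or-rule on 8]
Accessibility: uRv
Branch closes: p and not p both at v.
All branches of the negation close; one closing branch shown above.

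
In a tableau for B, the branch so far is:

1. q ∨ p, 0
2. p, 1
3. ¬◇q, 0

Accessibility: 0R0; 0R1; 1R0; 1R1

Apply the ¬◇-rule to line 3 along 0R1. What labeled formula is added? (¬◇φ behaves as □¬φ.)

¬◇φ behaves as □¬φ: propagate the negated body to each accessible world.

¬q, 1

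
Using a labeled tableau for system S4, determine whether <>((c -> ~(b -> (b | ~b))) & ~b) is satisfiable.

Satisfiable

1. <>((c -> ~(b -> (b | ~b))) & ~b), w0
2. (c -> ~(b -> (b | ~b))) & ~b, w1
3. c -> ~(b -> (b | ~b)), w1
4. ~b, w1
5. ~c, w1
Accessibility: w0Rw0, w0Rw1, w1Rw1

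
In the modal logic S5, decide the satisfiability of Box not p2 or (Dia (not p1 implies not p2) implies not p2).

1. Box not p2 or (Dia (not p1 implies not p2) implies not p2), u
2. Dia (not p1 implies not p2) implies not p2, u   [or-rule on 1 (branches; this branch)]
3. not p2, u   [implies-rule on 2 (branches; this branch)]
Accessibility: uRu

Yes, satisfiable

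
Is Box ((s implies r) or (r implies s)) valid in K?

Valid

Tableau for the negation not Box ((s implies r) or (r implies s)):
1. not Box ((s implies r) or (r implies s)), w0
2. not ((s implies r) or (r implies s)), w1   [neg-Box-rule on 1: fresh world w1, w0Rw1]
3. not (s implies r), w1   [neg-or-rule on 2]
4. not (r implies s), w1   [neg-or-rule on 2]
5. s, w1   [neg-implies-rule on 3]
6. not r, w1   [neg-implies-rule on 3]
7. r, w1   [neg-implies-rule on 4]
8. not s, w1   [neg-implies-rule on 4]
Accessibility: w0Rw1
Branch closes: r and not r both at w1.
Every branch of the negation's tableau closes; the branch above is one of them.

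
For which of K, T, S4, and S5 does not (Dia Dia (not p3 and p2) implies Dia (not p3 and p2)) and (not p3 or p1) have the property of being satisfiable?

K, T

T-tableau for the formula:
1. not (Dia Dia (not p3 and p2) implies Dia (not p3 and p2)) and (not p3 or p1), w0
2. not (Dia Dia (not p3 and p2) implies Dia (not p3 and p2)), w0
3. not p3 or p1, w0
4. Dia Dia (not p3 and p2), w0
5. not Dia (not p3 and p2), w0
6. not (not p3 and p2), w0
7. p1, w0
8. not p2, w0
9. Dia (not p3 and p2), w1
10. not (not p3 and p2), w1
11. not p2, w1
12. not p3 and p2, w2
13. not p3, w2
14. p2, w2
Accessibility: w0Rw0, w0Rw1, w1Rw1, w1Rw2, w2Rw2
Complete open branch: satisfiable in T, hence also in K (this T-model is also a K-model).
S4-tableau for the formula:
1. not (Dia Dia (not p3 and p2) implies Dia (not p3 and p2)) and (not p3 or p1), w0
2. not (Dia Dia (not p3 and p2) implies Dia (not p3 and p2)), w0
3. not p3 or p1, w0
4. Dia Dia (not p3 and p2), w0
5. not Dia (not p3 and p2), w0
6. not (not p3 and p2), w0
7. p1, w0
8. not p2, w0
9. Dia (not p3 and p2), w1
10. not (not p3 and p2), w1
11. not p2, w1
12. not p3 and p2, w2
13. not p3, w2
14. p2, w2
15. not (not p3 and p2), w2
16. not p2, w2
Accessibility: w0Rw0, w0Rw1, w0Rw2, w1Rw1, w1Rw2, w2Rw2
Branch closes: p2 and not p2 both at w2.
Every branch closes (one shown): unsatisfiable in S4, hence also in S5 (every S5-frame is an S4-frame).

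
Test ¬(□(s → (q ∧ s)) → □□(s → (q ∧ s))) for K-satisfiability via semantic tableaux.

1. ¬(□(s → (q ∧ s)) → □□(s → (q ∧ s))), 0
2. □(s → (q ∧ s)), 0
3. ¬□□(s → (q ∧ s)), 0
4. ¬□(s → (q ∧ s)), 1
5. s → (q ∧ s), 1
6. q ∧ s, 1
7. q, 1
8. s, 1
9. ¬(s → (q ∧ s)), 2
10. s, 2
11. ¬(q ∧ s), 2
12. ¬q, 2
Accessibility: 0R1, 1R2

Yes, satisfiable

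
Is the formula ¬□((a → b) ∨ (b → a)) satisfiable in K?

Unsatisfiable (every branch closes)

1. ¬□((a → b) ∨ (b → a)), u
2. ¬((a → b) ∨ (b → a)), v
3. ¬(a → b), v
4. ¬(b → a), v
5. a, v
6. ¬b, v
7. b, v
8. ¬a, v
Accessibility: uRv
Branch closes: b and ¬b both at v.
Every branch closes; the branch above is one of them.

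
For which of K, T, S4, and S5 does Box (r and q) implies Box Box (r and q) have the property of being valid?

S4, S5

S4-tableau for the negation not (Box (r and q) implies Box Box (r and q)):
1. not (Box (r and q) implies Box Box (r and q)), u
2. Box (r and q), u
3. not Box Box (r and q), u
4. r and q, u
5. r, u
6. q, u
7. not Box (r and q), v
8. r and q, v
9. r, v
10. q, v
11. not (r and q), w
12. r and q, w
13. r, w
14. q, w
15. not q, w
Accessibility: uRu, uRv, uRw, vRv, vRw, wRw
Branch closes: q and not q both at w.
Every branch closes (one shown): valid in S4, hence also in S5 (every theorem of S4 is a theorem of S5).
T-tableau for the negation not (Box (r and q) implies Box Box (r and q)):
1. not (Box (r and q) implies Box Box (r and q)), u
2. Box (r and q), u
3. not Box Box (r and q), u
4. r and q, u
5. r, u
6. q, u
7. not Box (r and q), v
8. r and q, v
9. r, v
10. q, v
11. not (r and q), w
12. not q, w
Accessibility: uRu, uRv, vRv, vRw, wRw
Complete open branch: countermodel on a T-frame, so not valid in T, nor in K (the same frame is also a K-frame).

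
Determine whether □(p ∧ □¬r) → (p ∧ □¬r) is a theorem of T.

Valid in T

Tableau for the negation ¬(□(p ∧ □¬r) → (p ∧ □¬r)):
1. ¬(□(p ∧ □¬r) → (p ∧ □¬r)), w0
2. □(p ∧ □¬r), w0
3. ¬(p ∧ □¬r), w0
4. p ∧ □¬r, w0
5. p, w0
6. □¬r, w0
7. ¬r, w0
8. ¬□¬r, w0
9. r, w1
10. p ∧ □¬r, w1
11. p, w1
12. □¬r, w1
13. ¬r, w1
Accessibility: w0Rw0, w0Rw1, w1Rw1
Branch closes: r and ¬r both at w1.
Every branch of the negation's tableau closes; the branch above is one of them.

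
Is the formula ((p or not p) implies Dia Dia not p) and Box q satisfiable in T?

Satisfiable

1. ((p or not p) implies Dia Dia not p) and Box q, w0
2. (p or not p) implies Dia Dia not p, w0
3. Box q, w0
4. q, w0
5. Dia Dia not p, w0
6. Dia not p, w1
7. q, w1
8. not p, w2
Accessibility: w0Rw0, w0Rw1, w1Rw1, w1Rw2, w2Rw2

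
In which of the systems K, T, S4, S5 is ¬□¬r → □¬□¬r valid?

S5

S4-tableau for the negation ¬(¬□¬r → □¬□¬r):
1. ¬(¬□¬r → □¬□¬r), u
2. ¬□¬r, u
3. ¬□¬□¬r, u
4. r, v
5. □¬r, w
6. ¬r, w
Accessibility: uRu, uRv, uRw, vRv, wRw
Complete open branch: countermodel on an S4-frame, so not valid in S4, nor in K, T (the same frame is also a K-frame and a T-frame).
S5-tableau for the negation ¬(¬□¬r → □¬□¬r):
1. ¬(¬□¬r → □¬□¬r), u
2. ¬□¬r, u
3. ¬□¬□¬r, u
4. r, v
5. □¬r, w
6. ¬r, u
7. ¬r, v
Accessibility: uRu, uRv, uRw, vRu, vRv, vRw, wRu, wRv, wRw
Branch closes: r and ¬r both at v.
Every branch closes (one shown): valid in S5.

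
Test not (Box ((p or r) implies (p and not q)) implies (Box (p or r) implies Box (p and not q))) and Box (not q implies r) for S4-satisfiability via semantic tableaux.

1. not (Box ((p or r) implies (p and not q)) implies (Box (p or r) implies Box (p and not q))) and Box (not q implies r), u
2. not (Box ((p or r) implies (p and not q)) implies (Box (p or r) implies Box (p and not q))), u   [and-rule on 1]
3. Box (not q implies r), u   [and-rule on 1]
4. Box ((p or r) implies (p and not q)), u   [neg-implies-rule on 2]
5. not (Box (p or r) implies Box (p and not q)), u   [neg-implies-rule on 2]
6. Box (p or r), u   [neg-implies-rule on 5]
7. not Box (p and not q), u   [neg-implies-rule on 5]
8. not q implies r, u   [Box-rule on 3 via uRu]
9. (p or r) implies (p and not q), u   [Box-rule on 4 via uRu]
10. p or r, u   [Box-rule on 6 via uRu]
11. r, u   [implies-rule on 8 (branches; this branch)]
12. p and not q, u   [implies-rule on 9 (branches; this branch)]
13. p, u   [and-rule on 12]
14. not q, u   [and-rule on 12]
15. not (p and not q), v   [neg-Box-rule on 7: fresh world v, uRv]
16. not q implies r, v   [Box-rule on 3 via uRv]
17. (p or r) implies (p and not q), v   [Box-rule on 4 via uRv]
18. p or r, v   [Box-rule on 6 via uRv]
19. q, v   [neg-and-rule on 15 (branches; this branch)]
20. not (p or r), v   [implies-rule on 17 (branches; this branch)]
21. not p, v   [neg-or-rule on 20]
22. not r, v   [neg-or-rule on 20]
23. r, v   [or-rule on 18 (branches; this branch)]
Accessibility: uRu, uRv, vRv
Branch closes: r and not r both at v.
All branches of the tableau close; one closing branch shown above.

Unsatisfiable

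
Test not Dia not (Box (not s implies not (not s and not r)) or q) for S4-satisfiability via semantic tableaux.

1. not Dia not (Box (not s implies not (not s and not r)) or q), u
2. Box (not s implies not (not s and not r)) or q, u   [neg-Dia-rule on 1 via uRu]
3. q, u   [or-rule on 2 (branches; this branch)]
Accessibility: uRu

Satisfiable (open branch found)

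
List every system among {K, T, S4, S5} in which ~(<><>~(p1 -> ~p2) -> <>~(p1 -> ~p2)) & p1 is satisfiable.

K, T

T-tableau for the formula:
1. ~(<><>~(p1 -> ~p2) -> <>~(p1 -> ~p2)) & p1, 0
2. ~(<><>~(p1 -> ~p2) -> <>~(p1 -> ~p2)), 0
3. p1, 0
4. <><>~(p1 -> ~p2), 0
5. ~<>~(p1 -> ~p2), 0
6. p1 -> ~p2, 0
7. ~p2, 0
8. <>~(p1 -> ~p2), 1
9. p1 -> ~p2, 1
10. ~p2, 1
11. ~(p1 -> ~p2), 2
12. p1, 2
13. p2, 2
Accessibility: 0R0, 0R1, 1R1, 1R2, 2R2
Complete open branch: satisfiable in T, hence also in K (this T-model is also a K-model).
S4-tableau for the formula:
1. ~(<><>~(p1 -> ~p2) -> <>~(p1 -> ~p2)) & p1, 0
2. ~(<><>~(p1 -> ~p2) -> <>~(p1 -> ~p2)), 0
3. p1, 0
4. <><>~(p1 -> ~p2), 0
5. ~<>~(p1 -> ~p2), 0
6. p1 -> ~p2, 0
7. ~p2, 0
8. <>~(p1 -> ~p2), 1
9. p1 -> ~p2, 1
10. ~p2, 1
11. ~(p1 -> ~p2), 2
12. p1, 2
13. p2, 2
14. p1 -> ~p2, 2
15. ~p2, 2
Accessibility: 0R0, 0R1, 0R2, 1R1, 1R2, 2R2
Branch closes: p2 and ~p2 both at 2.
Every branch closes (one shown): unsatisfiable in S4, hence also in S5 (every S5-frame is an S4-frame).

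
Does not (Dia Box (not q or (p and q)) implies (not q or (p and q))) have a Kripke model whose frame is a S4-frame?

Yes, satisfiable

1. not (Dia Box (not q or (p and q)) implies (not q or (p and q))), 0
2. Dia Box (not q or (p and q)), 0   [neg-implies-rule on 1]
3. not (not q or (p and q)), 0   [neg-implies-rule on 1]
4. q, 0   [neg-or-rule on 3]
5. not (p and q), 0   [neg-or-rule on 3]
6. not p, 0   [neg-and-rule on 5 (branches; this branch)]
7. Box (not q or (p and q)), 1   [Dia-rule on 2: fresh world 1, 0R1]
8. not q or (p and q), 1   [Box-rule on 7 via 1R1]
9. p and q, 1   [or-rule on 8 (branches; this branch)]
10. p, 1   [and-rule on 9]
11. q, 1   [and-rule on 9]
Accessibility: 0R0, 0R1, 1R1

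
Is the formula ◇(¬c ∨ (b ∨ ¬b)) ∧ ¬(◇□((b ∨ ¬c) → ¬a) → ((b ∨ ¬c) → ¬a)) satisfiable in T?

Satisfiable

1. ◇(¬c ∨ (b ∨ ¬b)) ∧ ¬(◇□((b ∨ ¬c) → ¬a) → ((b ∨ ¬c) → ¬a)), w0
2. ◇(¬c ∨ (b ∨ ¬b)), w0   [∧-rule on 1]
3. ¬(◇□((b ∨ ¬c) → ¬a) → ((b ∨ ¬c) → ¬a)), w0   [∧-rule on 1]
4. ◇□((b ∨ ¬c) → ¬a), w0   [¬→-rule on 3]
5. ¬((b ∨ ¬c) → ¬a), w0   [¬→-rule on 3]
6. b ∨ ¬c, w0   [¬→-rule on 5]
7. a, w0   [¬→-rule on 5]
8. ¬c, w0   [∨-rule on 6 (branches; this branch)]
9. ¬c ∨ (b ∨ ¬b), w1   [◇-rule on 2: fresh world w1, w0Rw1]
10. b ∨ ¬b, w1   [∨-rule on 9 (branches; this branch)]
11. ¬b, w1   [∨-rule on 10 (branches; this branch)]
12. □((b ∨ ¬c) → ¬a), w2   [◇-rule on 4: fresh world w2, w0Rw2]
13. (b ∨ ¬c) → ¬a, w2   [□-rule on 12 via w2Rw2]
14. ¬a, w2   [→-rule on 13 (branches; this branch)]
Accessibility: w0Rw0, w0Rw1, w0Rw2, w1Rw1, w2Rw2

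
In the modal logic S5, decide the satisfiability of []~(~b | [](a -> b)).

1. []~(~b | [](a -> b)), 0
2. ~(~b | [](a -> b)), 0
3. b, 0
4. ~[](a -> b), 0
5. ~(a -> b), 1
6. a, 1
7. ~b, 1
8. ~(~b | [](a -> b)), 1
9. b, 1
10. ~[](a -> b), 1
Accessibility: 0R0, 0R1, 1R0, 1R1
Branch closes: b and ~b both at 1.
(One branch shown.) All branches close.

Unsatisfiable (every branch closes)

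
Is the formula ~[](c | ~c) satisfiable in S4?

No, unsatisfiable

1. ~[](c | ~c), 0
2. ~(c | ~c), 1
3. ~c, 1
4. c, 1
Accessibility: 0R0, 0R1, 1R1
Branch closes: c and ~c both at 1.
(One branch shown.) All branches close.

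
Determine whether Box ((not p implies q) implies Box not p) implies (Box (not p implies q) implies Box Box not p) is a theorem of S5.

Valid

Tableau for the negation not (Box ((not p implies q) implies Box not p) implies (Box (not p implies q) implies Box Box not p)):
1. not (Box ((not p implies q) implies Box not p) implies (Box (not p implies q) implies Box Box not p)), 0
2. Box ((not p implies q) implies Box not p), 0   [neg-implies-rule on 1]
3. not (Box (not p implies q) implies Box Box not p), 0   [neg-implies-rule on 1]
4. Box (not p implies q), 0   [neg-implies-rule on 3]
5. not Box Box not p, 0   [neg-implies-rule on 3]
6. (not p implies q) implies Box not p, 0   [Box-rule on 2 via 0R0]
7. not p implies q, 0   [Box-rule on 4 via 0R0]
8. Box not p, 0   [implies-rule on 6 (branches; this branch)]
9. not p, 0   [Box-rule on 8 via 0R0]
10. q, 0   [implies-rule on 7 (branches; this branch)]
11. not Box not p, 1   [neg-Box-rule on 5: fresh world 1, 0R1]
12. (not p implies q) implies Box not p, 1   [Box-rule on 2 via 0R1]
13. not p implies q, 1   [Box-rule on 4 via 0R1]
14. not p, 1   [Box-rule on 8 via 0R1]
15. Box not p, 1   [implies-rule on 12 (branches; this branch)]
16. q, 1   [implies-rule on 13 (branches; this branch)]
17. p, 2   [neg-Box-rule on 11: fresh world 2, 1R2]
18. (not p implies q) implies Box not p, 2   [Box-rule on 2 via 0R2]
19. not p implies q, 2   [Box-rule on 4 via 0R2]
20. not p, 2   [Box-rule on 8 via 0R2]
Accessibility: 0R0, 0R1, 0R2, 1R0, 1R1, 1R2, 2R0, 2R1, 2R2
Branch closes: p and not p both at 2.
All branches of the negation close; one closing branch shown above.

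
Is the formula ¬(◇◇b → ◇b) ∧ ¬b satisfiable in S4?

Unsatisfiable

1. ¬(◇◇b → ◇b) ∧ ¬b, u
2. ¬(◇◇b → ◇b), u   [∧-rule on 1]
3. ¬b, u   [∧-rule on 1]
4. ◇◇b, u   [¬→-rule on 2]
5. ¬◇b, u   [¬→-rule on 2]
6. ◇b, v   [◇-rule on 4: fresh world v, uRv]
7. ¬b, v   [¬◇-rule on 5 via uRv]
8. b, w   [◇-rule on 6: fresh world w, vRw]
9. ¬b, w   [¬◇-rule on 5 via uRw]
Accessibility: uRu, uRv, uRw, vRv, vRw, wRw
Branch closes: b and ¬b both at w.
All branches of the tableau close; one closing branch shown above.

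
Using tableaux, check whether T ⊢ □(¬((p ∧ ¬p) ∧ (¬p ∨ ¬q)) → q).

Tableau for the negation ¬□(¬((p ∧ ¬p) ∧ (¬p ∨ ¬q)) → q):
1. ¬□(¬((p ∧ ¬p) ∧ (¬p ∨ ¬q)) → q), w0
2. ¬(¬((p ∧ ¬p) ∧ (¬p ∨ ¬q)) → q), w1
3. ¬((p ∧ ¬p) ∧ (¬p ∨ ¬q)), w1
4. ¬q, w1
5. ¬(p ∧ ¬p), w1
6. p, w1
Accessibility: w0Rw0, w0Rw1, w1Rw1
The negation has an open branch (countermodel exists).

Not valid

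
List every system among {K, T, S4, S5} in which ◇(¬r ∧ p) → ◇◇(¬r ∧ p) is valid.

T, S4, S5

T-tableau for the negation ¬(◇(¬r ∧ p) → ◇◇(¬r ∧ p)):
1. ¬(◇(¬r ∧ p) → ◇◇(¬r ∧ p)), w0
2. ◇(¬r ∧ p), w0   [¬→-rule on 1]
3. ¬◇◇(¬r ∧ p), w0   [¬→-rule on 1]
4. ¬◇(¬r ∧ p), w0   [¬◇-rule on 3 via w0Rw0]
5. ¬(¬r ∧ p), w0   [¬◇-rule on 4 via w0Rw0]
6. ¬p, w0   [¬∧-rule on 5 (branches; this branch)]
7. ¬r ∧ p, w1   [◇-rule on 2: fresh world w1, w0Rw1]
8. ¬r, w1   [∧-rule on 7]
9. p, w1   [∧-rule on 7]
10. ¬◇(¬r ∧ p), w1   [¬◇-rule on 3 via w0Rw1]
11. ¬(¬r ∧ p), w1   [¬◇-rule on 4 via w0Rw1]
12. ¬p, w1   [¬∧-rule on 11 (branches; this branch)]
Accessibility: w0Rw0, w0Rw1, w1Rw1
Branch closes: p and ¬p both at w1.
Every branch closes (one shown): valid in T, hence also in S4, S5 (every theorem of T is a theorem of S4 and S5).
K-tableau for the negation ¬(◇(¬r ∧ p) → ◇◇(¬r ∧ p)):
1. ¬(◇(¬r ∧ p) → ◇◇(¬r ∧ p)), w0
2. ◇(¬r ∧ p), w0   [¬→-rule on 1]
3. ¬◇◇(¬r ∧ p), w0   [¬→-rule on 1]
4. ¬r ∧ p, w1   [◇-rule on 2: fresh world w1, w0Rw1]
5. ¬r, w1   [∧-rule on 4]
6. p, w1   [∧-rule on 4]
7. ¬◇(¬r ∧ p), w1   [¬◇-rule on 3 via w0Rw1]
Accessibility: w0Rw1
Complete open branch: countermodel on a K-frame, so not valid in K.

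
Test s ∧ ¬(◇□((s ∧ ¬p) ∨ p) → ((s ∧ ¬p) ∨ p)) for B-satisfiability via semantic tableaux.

1. s ∧ ¬(◇□((s ∧ ¬p) ∨ p) → ((s ∧ ¬p) ∨ p)), 0
2. s, 0   [∧-rule on 1]
3. ¬(◇□((s ∧ ¬p) ∨ p) → ((s ∧ ¬p) ∨ p)), 0   [∧-rule on 1]
4. ◇□((s ∧ ¬p) ∨ p), 0   [¬→-rule on 3]
5. ¬((s ∧ ¬p) ∨ p), 0   [¬→-rule on 3]
6. ¬(s ∧ ¬p), 0   [¬∨-rule on 5]
7. ¬p, 0   [¬∨-rule on 5]
8. p, 0   [¬∧-rule on 6 (branches; this branch)]
Accessibility: 0R0
Branch closes: p and ¬p both at 0.
All branches of the tableau close; one closing branch shown above.

No, unsatisfiable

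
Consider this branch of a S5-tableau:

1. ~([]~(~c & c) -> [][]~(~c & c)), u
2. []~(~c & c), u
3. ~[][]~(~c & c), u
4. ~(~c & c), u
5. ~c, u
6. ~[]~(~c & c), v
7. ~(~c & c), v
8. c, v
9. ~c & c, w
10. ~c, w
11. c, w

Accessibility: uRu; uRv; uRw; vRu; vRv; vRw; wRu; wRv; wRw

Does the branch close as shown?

Closed

Both c and ~c appear at w.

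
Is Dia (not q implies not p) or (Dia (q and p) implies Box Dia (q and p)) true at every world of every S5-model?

Tableau for the negation not (Dia (not q implies not p) or (Dia (q and p) implies Box Dia (q and p))):
1. not (Dia (not q implies not p) or (Dia (q and p) implies Box Dia (q and p))), u
2. not Dia (not q implies not p), u
3. not (Dia (q and p) implies Box Dia (q and p)), u
4. Dia (q and p), u
5. not Box Dia (q and p), u
6. not (not q implies not p), u
7. not q, u
8. p, u
9. q and p, v
10. q, v
11. p, v
12. not (not q implies not p), v
13. not q, v
Accessibility: uRu, uRv, vRu, vRv
Branch closes: q and not q both at v.
Every branch of the negation's tableau closes; the branch above is one of them.

Yes, valid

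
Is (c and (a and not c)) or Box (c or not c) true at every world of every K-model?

Valid in K

Tableau for the negation not ((c and (a and not c)) or Box (c or not c)):
1. not ((c and (a and not c)) or Box (c or not c)), w0
2. not (c and (a and not c)), w0
3. not Box (c or not c), w0
4. not (a and not c), w0
5. c, w0
6. not (c or not c), w1
7. not c, w1
8. c, w1
Accessibility: w0Rw1
Branch closes: c and not c both at w1.
Every branch of the negation's tableau closes; the branch above is one of them.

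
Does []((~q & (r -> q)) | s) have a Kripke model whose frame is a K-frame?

1. []((~q & (r -> q)) | s), u

Yes, satisfiable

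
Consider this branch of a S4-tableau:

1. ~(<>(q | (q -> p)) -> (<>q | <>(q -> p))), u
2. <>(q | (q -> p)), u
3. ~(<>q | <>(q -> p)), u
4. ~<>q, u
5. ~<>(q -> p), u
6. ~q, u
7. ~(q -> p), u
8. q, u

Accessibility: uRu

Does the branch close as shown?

Closed

Both q and ~q appear at u.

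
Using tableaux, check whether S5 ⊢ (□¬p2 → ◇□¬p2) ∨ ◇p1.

Tableau for the negation ¬((□¬p2 → ◇□¬p2) ∨ ◇p1):
1. ¬((□¬p2 → ◇□¬p2) ∨ ◇p1), 0
2. ¬(□¬p2 → ◇□¬p2), 0
3. ¬◇p1, 0
4. □¬p2, 0
5. ¬◇□¬p2, 0
6. ¬p1, 0
7. ¬p2, 0
8. ¬□¬p2, 0
9. p2, 1
10. ¬p1, 1
11. ¬p2, 1
Accessibility: 0R0, 0R1, 1R0, 1R1
Branch closes: p2 and ¬p2 both at 1.
All branches of the negation close; one closing branch shown above.

Valid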